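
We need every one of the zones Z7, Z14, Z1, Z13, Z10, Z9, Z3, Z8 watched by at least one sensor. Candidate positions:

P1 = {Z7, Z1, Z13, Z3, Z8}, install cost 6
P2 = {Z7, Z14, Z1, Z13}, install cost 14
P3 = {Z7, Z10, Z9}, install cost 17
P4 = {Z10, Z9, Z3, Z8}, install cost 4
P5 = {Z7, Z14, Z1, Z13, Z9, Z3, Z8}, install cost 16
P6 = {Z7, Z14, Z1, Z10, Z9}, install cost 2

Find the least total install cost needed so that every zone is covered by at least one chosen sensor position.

8

P1, P6 cover every zone at install cost 6 + 2 = 8.
Any cover uses at least 2 sensor positions; among all covering selections none totals below 8.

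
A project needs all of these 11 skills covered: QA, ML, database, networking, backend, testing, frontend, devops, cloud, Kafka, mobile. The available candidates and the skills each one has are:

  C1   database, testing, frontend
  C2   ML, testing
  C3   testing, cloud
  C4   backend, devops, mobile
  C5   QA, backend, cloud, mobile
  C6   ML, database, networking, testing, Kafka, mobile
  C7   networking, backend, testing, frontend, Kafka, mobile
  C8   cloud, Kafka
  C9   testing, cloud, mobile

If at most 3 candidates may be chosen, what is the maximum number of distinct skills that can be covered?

10

Choosing C1, C5, C6 covers {QA, ML, database, networking, backend, testing, frontend, cloud, Kafka, mobile} — 10 skills.
No choice of 3 candidates does better; here devops is left uncovered.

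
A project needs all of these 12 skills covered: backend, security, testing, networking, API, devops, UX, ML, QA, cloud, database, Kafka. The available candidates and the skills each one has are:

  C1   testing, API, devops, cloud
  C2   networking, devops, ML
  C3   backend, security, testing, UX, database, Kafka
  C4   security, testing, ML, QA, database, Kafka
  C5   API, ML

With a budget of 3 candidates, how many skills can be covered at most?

11

Choosing C1, C2, C3 covers {backend, security, testing, networking, API, devops, UX, ML, cloud, database, Kafka} — 11 skills.
No choice of 3 candidates does better; here QA is left uncovered.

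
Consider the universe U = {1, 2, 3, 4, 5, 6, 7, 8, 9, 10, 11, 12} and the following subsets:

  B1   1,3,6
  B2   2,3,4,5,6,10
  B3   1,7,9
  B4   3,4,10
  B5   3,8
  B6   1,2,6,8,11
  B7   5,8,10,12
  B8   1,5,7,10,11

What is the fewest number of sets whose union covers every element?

B2, B3, B6, B7 together cover {1, 2, 3, 4, 5, 6, 7, 8, 9, 10, 11, 12} — every element.
No 3 of the 8 sets cover everything (all 56 triples fall short), so 4 is minimum.

4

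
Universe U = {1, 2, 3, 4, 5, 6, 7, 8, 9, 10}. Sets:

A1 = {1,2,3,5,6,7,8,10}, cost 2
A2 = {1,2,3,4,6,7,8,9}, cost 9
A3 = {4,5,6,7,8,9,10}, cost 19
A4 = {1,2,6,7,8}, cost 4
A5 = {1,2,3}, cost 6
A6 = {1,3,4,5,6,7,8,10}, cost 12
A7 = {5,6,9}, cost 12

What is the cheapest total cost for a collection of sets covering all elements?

11

A1, A2 cover every element at cost 2 + 9 = 11.
Any cover uses at least 2 sets; among all covering selections none totals below 11.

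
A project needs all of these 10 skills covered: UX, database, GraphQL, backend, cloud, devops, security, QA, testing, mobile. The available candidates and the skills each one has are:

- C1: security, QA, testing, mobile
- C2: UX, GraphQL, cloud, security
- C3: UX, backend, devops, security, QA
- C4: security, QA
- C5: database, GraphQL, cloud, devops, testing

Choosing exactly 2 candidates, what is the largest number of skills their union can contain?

9

Choosing C3, C5 covers {UX, database, GraphQL, backend, cloud, devops, security, QA, testing} — 9 skills.
No choice of 2 candidates does better; here mobile is left uncovered.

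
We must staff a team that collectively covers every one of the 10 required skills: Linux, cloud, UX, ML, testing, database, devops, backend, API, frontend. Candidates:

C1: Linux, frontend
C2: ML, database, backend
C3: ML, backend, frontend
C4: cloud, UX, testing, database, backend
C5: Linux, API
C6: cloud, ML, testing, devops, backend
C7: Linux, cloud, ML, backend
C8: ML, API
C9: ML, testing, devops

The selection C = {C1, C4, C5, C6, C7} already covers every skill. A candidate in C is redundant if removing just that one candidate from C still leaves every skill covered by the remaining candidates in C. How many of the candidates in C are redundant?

1

Drop C1: frontend uncovered — not redundant.
Drop C4: UX, database uncovered — not redundant.
Drop C5: API uncovered — not redundant.
Drop C6: devops uncovered — not redundant.
Drop C7: the rest still cover every skill — redundant.
1 redundant: C7.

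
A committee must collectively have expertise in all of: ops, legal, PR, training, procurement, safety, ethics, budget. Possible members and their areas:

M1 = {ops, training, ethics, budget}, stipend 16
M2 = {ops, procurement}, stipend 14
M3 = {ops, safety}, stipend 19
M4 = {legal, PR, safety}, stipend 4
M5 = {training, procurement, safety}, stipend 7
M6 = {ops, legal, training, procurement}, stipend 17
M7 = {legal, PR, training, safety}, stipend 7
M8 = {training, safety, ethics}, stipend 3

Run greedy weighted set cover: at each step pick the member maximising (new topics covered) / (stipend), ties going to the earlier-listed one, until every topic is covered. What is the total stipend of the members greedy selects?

Pick 1: M8 adds 3 new (training, safety, ethics) at stipend 3 (ratio 3/3).
Pick 2: M4 adds 2 new (legal, PR) at stipend 4 (ratio 2/4).
Pick 3: M2 adds 2 new (ops, procurement) at stipend 14 (ratio 2/14).
Pick 4: M1 adds 1 new (budget) at stipend 16 (ratio 1/16).
Greedy total stipend: 3 + 4 + 14 + 16 = 37. (The true optimum is 27, so greedy overshoots here.)

37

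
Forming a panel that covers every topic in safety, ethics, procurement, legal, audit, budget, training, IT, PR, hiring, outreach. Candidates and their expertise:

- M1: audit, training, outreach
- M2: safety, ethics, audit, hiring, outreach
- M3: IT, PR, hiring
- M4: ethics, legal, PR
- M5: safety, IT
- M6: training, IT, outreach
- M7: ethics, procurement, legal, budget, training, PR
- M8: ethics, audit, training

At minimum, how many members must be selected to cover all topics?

M2, M3, M7 together cover {safety, ethics, procurement, legal, audit, budget, training, IT, PR, hiring, outreach} — every topic.
No 2 of the 8 members cover everything (all 28 pairs fall short), so 3 is minimum.

3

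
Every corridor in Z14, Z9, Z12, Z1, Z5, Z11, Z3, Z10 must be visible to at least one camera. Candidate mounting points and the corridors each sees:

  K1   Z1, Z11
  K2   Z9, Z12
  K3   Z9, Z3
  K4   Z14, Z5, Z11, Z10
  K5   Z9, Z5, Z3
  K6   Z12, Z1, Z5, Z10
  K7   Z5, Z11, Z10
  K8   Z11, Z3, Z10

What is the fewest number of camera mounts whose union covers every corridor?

K3, K4, K6 together cover {Z14, Z9, Z12, Z1, Z5, Z11, Z3, Z10} — every corridor.
No 2 of the 8 camera mounts cover everything (all 28 pairs fall short), so 3 is minimum.
Greedy (largest uncovered first) would take K4, K2, K1, K3 — 4 camera mounts — but 3 suffice.

3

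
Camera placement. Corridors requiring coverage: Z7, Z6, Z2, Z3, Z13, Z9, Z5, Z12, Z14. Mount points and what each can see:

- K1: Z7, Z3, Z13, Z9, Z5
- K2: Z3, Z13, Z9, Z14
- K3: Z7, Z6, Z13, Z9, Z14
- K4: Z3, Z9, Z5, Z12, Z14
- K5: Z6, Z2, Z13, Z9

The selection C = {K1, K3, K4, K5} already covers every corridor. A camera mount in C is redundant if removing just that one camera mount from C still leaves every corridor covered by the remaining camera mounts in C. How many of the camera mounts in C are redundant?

Drop K1: the rest still cover every corridor — redundant.
Drop K3: the rest still cover every corridor — redundant.
Drop K4: Z12 uncovered — not redundant.
Drop K5: Z2 uncovered — not redundant.
2 redundant: K1, K3.

2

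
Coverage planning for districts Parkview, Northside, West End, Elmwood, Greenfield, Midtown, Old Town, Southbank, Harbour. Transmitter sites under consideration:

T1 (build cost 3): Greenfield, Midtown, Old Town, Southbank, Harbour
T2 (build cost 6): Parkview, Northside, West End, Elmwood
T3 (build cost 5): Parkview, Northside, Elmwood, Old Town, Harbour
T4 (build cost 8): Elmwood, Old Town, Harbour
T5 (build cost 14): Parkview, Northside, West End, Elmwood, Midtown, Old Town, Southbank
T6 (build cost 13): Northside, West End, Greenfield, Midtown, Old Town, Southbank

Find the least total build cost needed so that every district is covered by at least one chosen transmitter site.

T1, T2 cover every district at build cost 3 + 6 = 9.
Any cover uses at least 2 transmitter sites; among all covering selections none totals below 9.

9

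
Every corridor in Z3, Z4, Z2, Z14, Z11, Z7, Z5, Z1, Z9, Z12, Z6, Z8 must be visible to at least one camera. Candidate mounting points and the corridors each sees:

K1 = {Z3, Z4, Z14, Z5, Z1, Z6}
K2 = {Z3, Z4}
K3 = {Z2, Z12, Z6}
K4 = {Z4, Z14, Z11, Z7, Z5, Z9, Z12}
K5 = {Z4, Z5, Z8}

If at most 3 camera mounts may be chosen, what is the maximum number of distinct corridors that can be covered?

Choosing K1, K3, K4 covers {Z3, Z4, Z2, Z14, Z11, Z7, Z5, Z1, Z9, Z12, Z6} — 11 corridors.
No choice of 3 camera mounts does better; here Z8 is left uncovered.

11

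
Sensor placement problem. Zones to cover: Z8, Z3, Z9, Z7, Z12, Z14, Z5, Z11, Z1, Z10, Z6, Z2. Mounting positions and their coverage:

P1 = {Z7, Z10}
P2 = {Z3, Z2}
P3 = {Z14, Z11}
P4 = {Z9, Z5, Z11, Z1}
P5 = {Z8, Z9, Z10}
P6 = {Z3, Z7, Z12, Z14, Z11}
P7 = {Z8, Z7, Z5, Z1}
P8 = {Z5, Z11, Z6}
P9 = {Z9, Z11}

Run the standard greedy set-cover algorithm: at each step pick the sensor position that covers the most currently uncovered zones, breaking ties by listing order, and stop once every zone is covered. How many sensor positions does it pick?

5

Pick 1: P6 covers 5 new zones (Z3, Z7, Z12, Z14, Z11).
Pick 2: P4 covers 3 new zones (Z9, Z5, Z1).
Pick 3: P5 covers 2 new zones (Z8, Z10).
Pick 4: P2 covers 1 new zones (Z2).
Pick 5: P8 covers 1 new zones (Z6).
Greedy uses 5 sensor positions.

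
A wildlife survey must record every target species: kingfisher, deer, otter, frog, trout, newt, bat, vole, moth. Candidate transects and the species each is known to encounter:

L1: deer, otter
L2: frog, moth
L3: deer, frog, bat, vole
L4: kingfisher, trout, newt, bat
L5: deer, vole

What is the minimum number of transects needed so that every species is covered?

4

L1, L2, L3, L4 together cover {kingfisher, deer, otter, frog, trout, newt, bat, vole, moth} — every species.
No 3 of the 5 transects cover everything (all 10 triples fall short), so 4 is minimum.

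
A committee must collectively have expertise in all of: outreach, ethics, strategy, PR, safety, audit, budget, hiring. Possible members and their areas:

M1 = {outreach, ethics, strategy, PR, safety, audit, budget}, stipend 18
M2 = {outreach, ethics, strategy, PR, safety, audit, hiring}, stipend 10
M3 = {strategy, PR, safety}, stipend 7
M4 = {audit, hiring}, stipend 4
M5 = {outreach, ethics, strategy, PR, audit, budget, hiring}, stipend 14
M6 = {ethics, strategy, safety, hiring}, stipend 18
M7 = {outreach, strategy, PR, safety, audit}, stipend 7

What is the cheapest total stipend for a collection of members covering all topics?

21

M3, M5 cover every topic at stipend 7 + 14 = 21.
Any cover uses at least 2 members; among all covering selections none totals below 21.
Greedy by coverage-per-stipend would pick M7, M4, M5 for 25 — worse than the optimum 21.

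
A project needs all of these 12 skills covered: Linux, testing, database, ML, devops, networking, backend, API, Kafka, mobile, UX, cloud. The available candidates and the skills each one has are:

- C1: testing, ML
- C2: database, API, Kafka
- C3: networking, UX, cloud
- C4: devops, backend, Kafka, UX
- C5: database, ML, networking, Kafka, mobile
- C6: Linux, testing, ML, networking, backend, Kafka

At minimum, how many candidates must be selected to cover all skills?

5

C2, C3, C4, C5, C6 together cover {Linux, testing, database, ML, devops, networking, backend, API, Kafka, mobile, UX, cloud} — every skill.
No 4 of the 6 candidates cover everything (all 15 size-4 selections fall short), so 5 is minimum.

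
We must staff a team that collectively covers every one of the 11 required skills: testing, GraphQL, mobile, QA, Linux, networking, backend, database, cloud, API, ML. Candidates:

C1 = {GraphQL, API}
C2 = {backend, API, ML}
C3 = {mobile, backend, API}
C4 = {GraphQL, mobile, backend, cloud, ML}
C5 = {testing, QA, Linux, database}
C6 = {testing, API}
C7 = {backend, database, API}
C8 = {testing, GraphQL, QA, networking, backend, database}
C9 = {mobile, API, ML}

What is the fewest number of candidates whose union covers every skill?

4

C1, C4, C5, C8 together cover {testing, GraphQL, mobile, QA, Linux, networking, backend, database, cloud, API, ML} — every skill.
No 3 of the 9 candidates cover everything (all 84 triples fall short), so 4 is minimum.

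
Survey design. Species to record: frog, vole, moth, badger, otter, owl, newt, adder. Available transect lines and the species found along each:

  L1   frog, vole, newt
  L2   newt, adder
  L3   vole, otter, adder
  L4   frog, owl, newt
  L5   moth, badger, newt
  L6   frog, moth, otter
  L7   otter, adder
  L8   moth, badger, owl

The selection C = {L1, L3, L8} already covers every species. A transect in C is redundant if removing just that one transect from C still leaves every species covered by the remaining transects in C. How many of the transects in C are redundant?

0

Drop L1: frog, newt uncovered — not redundant.
Drop L3: otter, adder uncovered — not redundant.
Drop L8: moth, badger, owl uncovered — not redundant.
None of the transects in C is redundant.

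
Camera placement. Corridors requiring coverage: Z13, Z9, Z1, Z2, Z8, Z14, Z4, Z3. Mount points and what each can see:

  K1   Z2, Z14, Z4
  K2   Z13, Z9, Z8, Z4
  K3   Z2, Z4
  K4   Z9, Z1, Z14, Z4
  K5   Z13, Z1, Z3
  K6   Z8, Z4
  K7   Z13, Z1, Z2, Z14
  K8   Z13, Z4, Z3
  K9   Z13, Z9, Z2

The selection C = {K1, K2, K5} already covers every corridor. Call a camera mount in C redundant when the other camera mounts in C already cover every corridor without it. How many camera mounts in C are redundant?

Drop K1: Z2, Z14 uncovered — not redundant.
Drop K2: Z9, Z8 uncovered — not redundant.
Drop K5: Z1, Z3 uncovered — not redundant.
None of the camera mounts in C is redundant.

0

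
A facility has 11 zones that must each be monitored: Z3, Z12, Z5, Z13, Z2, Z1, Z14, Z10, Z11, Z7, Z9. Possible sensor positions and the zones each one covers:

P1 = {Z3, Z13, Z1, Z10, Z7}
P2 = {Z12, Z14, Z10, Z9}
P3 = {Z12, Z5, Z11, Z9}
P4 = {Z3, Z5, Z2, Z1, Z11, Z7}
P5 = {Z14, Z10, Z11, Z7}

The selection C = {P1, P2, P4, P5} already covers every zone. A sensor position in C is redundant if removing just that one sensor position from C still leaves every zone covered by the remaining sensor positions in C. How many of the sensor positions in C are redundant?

Drop P1: Z13 uncovered — not redundant.
Drop P2: Z12, Z9 uncovered — not redundant.
Drop P4: Z5, Z2 uncovered — not redundant.
Drop P5: the rest still cover every zone — redundant.
1 redundant: P5.

1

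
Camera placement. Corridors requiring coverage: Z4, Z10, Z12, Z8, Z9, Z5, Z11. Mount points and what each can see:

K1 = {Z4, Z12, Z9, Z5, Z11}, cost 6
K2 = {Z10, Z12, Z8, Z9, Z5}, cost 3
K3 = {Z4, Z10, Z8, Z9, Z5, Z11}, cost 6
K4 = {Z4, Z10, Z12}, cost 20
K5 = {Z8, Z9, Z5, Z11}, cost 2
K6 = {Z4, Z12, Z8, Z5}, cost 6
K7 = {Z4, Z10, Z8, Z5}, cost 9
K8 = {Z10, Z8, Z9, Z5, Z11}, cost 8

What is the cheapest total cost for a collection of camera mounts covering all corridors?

K1, K2 cover every corridor at cost 6 + 3 = 9.
Any cover uses at least 2 camera mounts; among all covering selections none totals below 9.
Greedy by coverage-per-cost would pick K5, K2, K1 for 11 — worse than the optimum 9.

9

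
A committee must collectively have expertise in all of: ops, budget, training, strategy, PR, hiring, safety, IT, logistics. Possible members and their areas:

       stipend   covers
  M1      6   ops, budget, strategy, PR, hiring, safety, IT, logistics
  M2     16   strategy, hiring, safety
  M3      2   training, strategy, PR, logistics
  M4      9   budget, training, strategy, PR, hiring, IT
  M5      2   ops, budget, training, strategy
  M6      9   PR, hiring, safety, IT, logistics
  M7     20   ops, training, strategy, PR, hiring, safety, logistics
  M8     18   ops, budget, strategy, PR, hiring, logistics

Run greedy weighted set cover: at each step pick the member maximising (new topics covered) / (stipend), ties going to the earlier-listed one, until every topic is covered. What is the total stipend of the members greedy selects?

Pick 1: M3 adds 4 new (training, strategy, PR, logistics) at stipend 2 (ratio 4/2).
Pick 2: M5 adds 2 new (ops, budget) at stipend 2 (ratio 2/2).
Pick 3: M1 adds 3 new (hiring, safety, IT) at stipend 6 (ratio 3/6).
Greedy total stipend: 2 + 2 + 6 = 10. (The true optimum is 8, so greedy overshoots here.)

10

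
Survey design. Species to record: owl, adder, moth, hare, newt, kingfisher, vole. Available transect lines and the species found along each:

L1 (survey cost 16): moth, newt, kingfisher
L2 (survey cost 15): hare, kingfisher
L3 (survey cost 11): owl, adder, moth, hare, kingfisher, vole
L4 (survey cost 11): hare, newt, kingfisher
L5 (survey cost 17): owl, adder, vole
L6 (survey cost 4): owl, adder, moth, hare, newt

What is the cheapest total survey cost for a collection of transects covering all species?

15

L3, L6 cover every species at survey cost 11 + 4 = 15.
Any cover uses at least 2 transects; among all covering selections none totals below 15.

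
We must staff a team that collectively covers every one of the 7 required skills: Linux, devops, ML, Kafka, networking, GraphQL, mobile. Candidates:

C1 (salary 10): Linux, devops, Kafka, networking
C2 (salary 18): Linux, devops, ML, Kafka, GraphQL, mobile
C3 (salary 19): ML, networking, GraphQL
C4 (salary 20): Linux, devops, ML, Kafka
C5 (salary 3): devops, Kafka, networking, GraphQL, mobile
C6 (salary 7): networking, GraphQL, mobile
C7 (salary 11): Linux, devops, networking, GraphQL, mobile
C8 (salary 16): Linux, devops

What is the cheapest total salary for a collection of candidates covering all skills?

C2, C5 cover every skill at salary 18 + 3 = 21.
Any cover uses at least 2 candidates; among all covering selections none totals below 21.

21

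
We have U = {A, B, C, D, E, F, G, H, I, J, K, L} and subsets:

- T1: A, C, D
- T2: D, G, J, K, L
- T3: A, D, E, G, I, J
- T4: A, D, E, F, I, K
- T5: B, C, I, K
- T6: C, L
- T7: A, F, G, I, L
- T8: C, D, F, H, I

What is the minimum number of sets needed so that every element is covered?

T2, T3, T5, T8 together cover {A, B, C, D, E, F, G, H, I, J, K, L} — every element.
No 3 of the 8 sets cover everything (all 56 triples fall short), so 4 is minimum.

4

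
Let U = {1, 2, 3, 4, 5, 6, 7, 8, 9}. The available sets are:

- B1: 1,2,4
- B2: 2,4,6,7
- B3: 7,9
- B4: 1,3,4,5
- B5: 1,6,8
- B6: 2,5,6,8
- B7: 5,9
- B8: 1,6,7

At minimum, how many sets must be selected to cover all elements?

3

B3, B4, B6 together cover {1, 2, 3, 4, 5, 6, 7, 8, 9} — every element.
No 2 of the 8 sets cover everything (all 28 pairs fall short), so 3 is minimum.
Greedy (largest uncovered first) would take B2, B4, B3, B5 — 4 sets — but 3 suffice.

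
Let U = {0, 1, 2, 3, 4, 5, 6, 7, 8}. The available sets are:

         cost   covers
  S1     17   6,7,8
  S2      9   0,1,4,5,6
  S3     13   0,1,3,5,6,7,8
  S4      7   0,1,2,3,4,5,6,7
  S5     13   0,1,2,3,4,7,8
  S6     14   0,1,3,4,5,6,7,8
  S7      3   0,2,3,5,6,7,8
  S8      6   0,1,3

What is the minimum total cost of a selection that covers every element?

10

S4, S7 cover every element at cost 7 + 3 = 10.
Any cover uses at least 2 sets; among all covering selections none totals below 10.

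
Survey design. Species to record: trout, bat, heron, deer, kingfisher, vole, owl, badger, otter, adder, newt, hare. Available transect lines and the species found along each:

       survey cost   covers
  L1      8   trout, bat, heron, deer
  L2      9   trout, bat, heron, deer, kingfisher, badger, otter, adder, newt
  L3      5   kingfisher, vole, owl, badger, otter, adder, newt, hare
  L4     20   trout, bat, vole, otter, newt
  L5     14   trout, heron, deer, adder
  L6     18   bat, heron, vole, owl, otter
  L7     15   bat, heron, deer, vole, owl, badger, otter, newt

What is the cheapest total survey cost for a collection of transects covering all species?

L1, L3 cover every species at survey cost 8 + 5 = 13.
Any cover uses at least 2 transects; among all covering selections none totals below 13.

13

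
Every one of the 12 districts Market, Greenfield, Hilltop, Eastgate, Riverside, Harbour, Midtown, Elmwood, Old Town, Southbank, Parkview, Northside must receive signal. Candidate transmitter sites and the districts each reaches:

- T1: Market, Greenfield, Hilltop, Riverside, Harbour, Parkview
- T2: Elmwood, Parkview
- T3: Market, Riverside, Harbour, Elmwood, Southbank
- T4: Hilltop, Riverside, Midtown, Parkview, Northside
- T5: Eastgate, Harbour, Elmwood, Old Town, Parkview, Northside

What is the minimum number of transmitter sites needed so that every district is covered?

T1, T3, T4, T5 together cover {Market, Greenfield, Hilltop, Eastgate, Riverside, Harbour, Midtown, Elmwood, Old Town, Southbank, Parkview, Northside} — every district.
No 3 of the 5 transmitter sites cover everything (all 10 triples fall short), so 4 is minimum.

4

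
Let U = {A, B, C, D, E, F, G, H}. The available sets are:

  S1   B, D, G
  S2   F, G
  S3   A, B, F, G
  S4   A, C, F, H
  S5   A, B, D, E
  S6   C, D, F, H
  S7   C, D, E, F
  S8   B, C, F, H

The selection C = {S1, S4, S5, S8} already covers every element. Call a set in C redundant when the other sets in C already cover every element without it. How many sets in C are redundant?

2

Drop S1: G uncovered — not redundant.
Drop S4: the rest still cover every element — redundant.
Drop S5: E uncovered — not redundant.
Drop S8: the rest still cover every element — redundant.
2 redundant: S4, S8.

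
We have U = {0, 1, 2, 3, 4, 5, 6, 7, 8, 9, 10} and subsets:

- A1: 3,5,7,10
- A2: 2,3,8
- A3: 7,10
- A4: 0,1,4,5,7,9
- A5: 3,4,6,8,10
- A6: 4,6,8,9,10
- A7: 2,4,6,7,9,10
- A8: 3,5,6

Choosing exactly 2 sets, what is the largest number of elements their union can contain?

Choosing A4, A5 covers {0, 1, 3, 4, 5, 6, 7, 8, 9, 10} — 10 elements.
No choice of 2 sets does better; here 2 is left uncovered.

10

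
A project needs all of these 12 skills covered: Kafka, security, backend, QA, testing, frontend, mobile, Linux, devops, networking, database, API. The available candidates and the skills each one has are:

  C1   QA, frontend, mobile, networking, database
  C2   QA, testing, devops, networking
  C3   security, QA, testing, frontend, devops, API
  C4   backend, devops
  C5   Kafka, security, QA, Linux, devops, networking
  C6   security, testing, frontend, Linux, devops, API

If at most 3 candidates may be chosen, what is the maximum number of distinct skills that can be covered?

11

Choosing C1, C3, C5 covers {Kafka, security, QA, testing, frontend, mobile, Linux, devops, networking, database, API} — 11 skills.
No choice of 3 candidates does better; here backend is left uncovered.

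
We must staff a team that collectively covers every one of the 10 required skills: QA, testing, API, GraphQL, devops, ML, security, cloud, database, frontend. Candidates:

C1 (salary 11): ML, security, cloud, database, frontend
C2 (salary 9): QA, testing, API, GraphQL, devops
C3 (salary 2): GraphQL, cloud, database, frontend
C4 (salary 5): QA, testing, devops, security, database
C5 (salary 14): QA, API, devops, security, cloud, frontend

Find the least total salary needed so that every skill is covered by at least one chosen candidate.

20

C1, C2 cover every skill at salary 11 + 9 = 20.
Any cover uses at least 2 candidates; among all covering selections none totals below 20.
Greedy by coverage-per-salary would pick C3, C4, C2, C1 for 27 — worse than the optimum 20.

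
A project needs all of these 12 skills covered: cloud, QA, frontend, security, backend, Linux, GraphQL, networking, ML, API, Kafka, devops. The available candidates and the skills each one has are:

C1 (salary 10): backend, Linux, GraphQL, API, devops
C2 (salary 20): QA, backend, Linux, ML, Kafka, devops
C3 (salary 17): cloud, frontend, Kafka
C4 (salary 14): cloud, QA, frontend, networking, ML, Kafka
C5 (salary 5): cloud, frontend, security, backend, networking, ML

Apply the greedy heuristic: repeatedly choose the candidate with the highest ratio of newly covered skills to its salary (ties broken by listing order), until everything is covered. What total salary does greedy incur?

Pick 1: C5 adds 6 new (cloud, frontend, security, backend, networking, ML) at salary 5 (ratio 6/5).
Pick 2: C1 adds 4 new (Linux, GraphQL, API, devops) at salary 10 (ratio 4/10).
Pick 3: C4 adds 2 new (QA, Kafka) at salary 14 (ratio 2/14).
Greedy total salary: 5 + 10 + 14 = 29.

29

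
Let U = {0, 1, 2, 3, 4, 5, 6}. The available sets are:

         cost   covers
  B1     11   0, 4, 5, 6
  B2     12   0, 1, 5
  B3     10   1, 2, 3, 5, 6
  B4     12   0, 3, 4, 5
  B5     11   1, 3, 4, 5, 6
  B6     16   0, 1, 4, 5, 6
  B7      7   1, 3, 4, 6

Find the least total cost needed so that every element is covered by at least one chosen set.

21

B1, B3 cover every element at cost 11 + 10 = 21.
Any cover uses at least 2 sets; among all covering selections none totals below 21.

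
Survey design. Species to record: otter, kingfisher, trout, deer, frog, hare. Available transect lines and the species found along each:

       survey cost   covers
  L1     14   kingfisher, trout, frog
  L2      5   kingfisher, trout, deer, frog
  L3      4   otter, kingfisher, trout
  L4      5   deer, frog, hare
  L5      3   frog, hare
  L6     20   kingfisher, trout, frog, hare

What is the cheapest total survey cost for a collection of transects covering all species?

L3, L4 cover every species at survey cost 4 + 5 = 9.
Any cover uses at least 2 transects; among all covering selections none totals below 9.
Greedy by coverage-per-survey cost would pick L2, L5, L3 for 12 — worse than the optimum 9.

9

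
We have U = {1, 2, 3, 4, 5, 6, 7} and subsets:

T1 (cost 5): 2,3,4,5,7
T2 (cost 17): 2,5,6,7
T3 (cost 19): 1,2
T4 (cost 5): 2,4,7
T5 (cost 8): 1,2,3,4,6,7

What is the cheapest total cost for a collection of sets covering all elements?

T1, T5 cover every element at cost 5 + 8 = 13.
Any cover uses at least 2 sets; among all covering selections none totals below 13.

13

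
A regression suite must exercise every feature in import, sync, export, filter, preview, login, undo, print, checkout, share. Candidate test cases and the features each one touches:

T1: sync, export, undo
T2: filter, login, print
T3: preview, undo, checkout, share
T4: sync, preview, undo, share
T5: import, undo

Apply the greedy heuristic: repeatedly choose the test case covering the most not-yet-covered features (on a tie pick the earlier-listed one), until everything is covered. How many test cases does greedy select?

4

Pick 1: T3 covers 4 new features (preview, undo, checkout, share).
Pick 2: T2 covers 3 new features (filter, login, print).
Pick 3: T1 covers 2 new features (sync, export).
Pick 4: T5 covers 1 new features (import).
Greedy uses 4 test cases.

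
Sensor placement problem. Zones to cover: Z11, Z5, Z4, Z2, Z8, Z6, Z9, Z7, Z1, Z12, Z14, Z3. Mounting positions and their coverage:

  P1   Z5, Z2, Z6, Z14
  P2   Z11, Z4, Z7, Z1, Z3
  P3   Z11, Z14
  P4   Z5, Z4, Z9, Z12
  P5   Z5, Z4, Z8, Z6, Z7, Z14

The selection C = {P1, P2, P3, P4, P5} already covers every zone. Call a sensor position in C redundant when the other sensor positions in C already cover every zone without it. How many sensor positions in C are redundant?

1

Drop P1: Z2 uncovered — not redundant.
Drop P2: Z1, Z3 uncovered — not redundant.
Drop P3: the rest still cover every zone — redundant.
Drop P4: Z9, Z12 uncovered — not redundant.
Drop P5: Z8 uncovered — not redundant.
1 redundant: P3.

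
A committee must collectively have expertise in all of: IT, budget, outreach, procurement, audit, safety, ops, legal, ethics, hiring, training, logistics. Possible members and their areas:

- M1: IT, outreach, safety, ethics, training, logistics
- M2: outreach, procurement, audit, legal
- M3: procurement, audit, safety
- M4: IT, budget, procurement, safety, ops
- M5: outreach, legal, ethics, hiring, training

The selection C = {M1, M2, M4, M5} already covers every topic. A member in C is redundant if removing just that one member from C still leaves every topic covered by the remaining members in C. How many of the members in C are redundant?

0

Drop M1: logistics uncovered — not redundant.
Drop M2: audit uncovered — not redundant.
Drop M4: budget, ops uncovered — not redundant.
Drop M5: hiring uncovered — not redundant.
None of the members in C is redundant.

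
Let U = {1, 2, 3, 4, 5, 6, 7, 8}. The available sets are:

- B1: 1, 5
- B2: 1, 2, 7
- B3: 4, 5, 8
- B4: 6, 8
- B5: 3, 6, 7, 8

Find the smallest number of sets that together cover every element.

B2, B3, B5 together cover {1, 2, 3, 4, 5, 6, 7, 8} — every element.
No 2 of the 5 sets cover everything (all 10 pairs fall short), so 3 is minimum.
Greedy (largest uncovered first) would take B5, B1, B2, B3 — 4 sets — but 3 suffice.

3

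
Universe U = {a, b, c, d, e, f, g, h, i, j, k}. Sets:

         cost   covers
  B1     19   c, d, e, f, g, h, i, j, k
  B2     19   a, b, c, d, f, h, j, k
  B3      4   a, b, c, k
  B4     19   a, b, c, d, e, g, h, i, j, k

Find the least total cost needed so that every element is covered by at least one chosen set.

B1, B3 cover every element at cost 19 + 4 = 23.
Any cover uses at least 2 sets; among all covering selections none totals below 23.

23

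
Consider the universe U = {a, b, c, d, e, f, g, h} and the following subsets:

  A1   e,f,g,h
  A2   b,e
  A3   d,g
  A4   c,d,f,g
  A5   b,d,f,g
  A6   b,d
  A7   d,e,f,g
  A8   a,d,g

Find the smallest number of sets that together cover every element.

4

A1, A2, A4, A8 together cover {a, b, c, d, e, f, g, h} — every element.
No 3 of the 8 sets cover everything (all 56 triples fall short), so 4 is minimum.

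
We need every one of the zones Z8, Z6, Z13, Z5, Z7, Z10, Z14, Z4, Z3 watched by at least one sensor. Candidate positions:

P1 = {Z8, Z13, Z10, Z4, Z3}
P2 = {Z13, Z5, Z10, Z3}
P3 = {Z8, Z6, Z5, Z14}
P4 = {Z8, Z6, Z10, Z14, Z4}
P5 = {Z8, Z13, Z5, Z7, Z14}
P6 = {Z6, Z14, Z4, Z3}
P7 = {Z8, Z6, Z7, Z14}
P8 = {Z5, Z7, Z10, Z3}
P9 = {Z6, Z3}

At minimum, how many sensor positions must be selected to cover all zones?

P1, P2, P7 together cover {Z8, Z6, Z13, Z5, Z7, Z10, Z14, Z4, Z3} — every zone.
No 2 of the 9 sensor positions cover everything (all 36 pairs fall short), so 3 is minimum.

3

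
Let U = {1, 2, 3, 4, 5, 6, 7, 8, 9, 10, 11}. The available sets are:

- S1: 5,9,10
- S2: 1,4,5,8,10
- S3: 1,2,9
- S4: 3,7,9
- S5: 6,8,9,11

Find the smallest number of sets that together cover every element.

4

S2, S3, S4, S5 together cover {1, 2, 3, 4, 5, 6, 7, 8, 9, 10, 11} — every element.
No 3 of the 5 sets cover everything (all 10 triples fall short), so 4 is minimum.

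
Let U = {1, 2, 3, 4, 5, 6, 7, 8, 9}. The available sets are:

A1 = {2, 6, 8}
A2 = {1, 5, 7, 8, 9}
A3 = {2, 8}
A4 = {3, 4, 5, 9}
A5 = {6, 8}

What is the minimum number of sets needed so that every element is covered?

3

A1, A2, A4 together cover {1, 2, 3, 4, 5, 6, 7, 8, 9} — every element.
No 2 of the 5 sets cover everything (all 10 pairs fall short), so 3 is minimum.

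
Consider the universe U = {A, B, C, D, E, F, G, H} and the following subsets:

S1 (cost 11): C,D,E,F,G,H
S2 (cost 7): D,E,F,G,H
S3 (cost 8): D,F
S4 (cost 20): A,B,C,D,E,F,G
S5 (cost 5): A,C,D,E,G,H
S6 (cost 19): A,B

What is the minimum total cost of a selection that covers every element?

S4, S5 cover every element at cost 20 + 5 = 25.
Any cover uses at least 2 sets; among all covering selections none totals below 25.
Greedy by coverage-per-cost would pick S5, S2, S6 for 31 — worse than the optimum 25.

25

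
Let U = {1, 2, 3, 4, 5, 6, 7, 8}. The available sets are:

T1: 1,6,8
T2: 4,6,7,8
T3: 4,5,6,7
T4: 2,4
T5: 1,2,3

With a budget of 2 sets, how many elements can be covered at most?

7

Choosing T2, T5 covers {1, 2, 3, 4, 6, 7, 8} — 7 elements.
No choice of 2 sets does better; here 5 is left uncovered.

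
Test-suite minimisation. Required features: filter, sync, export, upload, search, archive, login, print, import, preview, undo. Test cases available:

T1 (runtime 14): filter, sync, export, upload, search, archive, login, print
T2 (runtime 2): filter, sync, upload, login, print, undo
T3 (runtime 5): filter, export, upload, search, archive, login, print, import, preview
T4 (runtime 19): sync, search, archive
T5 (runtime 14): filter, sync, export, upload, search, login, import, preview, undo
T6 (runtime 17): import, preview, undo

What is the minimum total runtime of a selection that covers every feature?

T2, T3 cover every feature at runtime 2 + 5 = 7.
Any cover uses at least 2 test cases; among all covering selections none totals below 7.

7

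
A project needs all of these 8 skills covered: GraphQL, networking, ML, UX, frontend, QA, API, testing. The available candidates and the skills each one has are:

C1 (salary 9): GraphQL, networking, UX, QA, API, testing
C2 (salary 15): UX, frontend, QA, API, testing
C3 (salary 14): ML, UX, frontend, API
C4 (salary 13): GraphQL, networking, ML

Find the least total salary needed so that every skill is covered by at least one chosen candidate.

23

C1, C3 cover every skill at salary 9 + 14 = 23.
Any cover uses at least 2 candidates; among all covering selections none totals below 23.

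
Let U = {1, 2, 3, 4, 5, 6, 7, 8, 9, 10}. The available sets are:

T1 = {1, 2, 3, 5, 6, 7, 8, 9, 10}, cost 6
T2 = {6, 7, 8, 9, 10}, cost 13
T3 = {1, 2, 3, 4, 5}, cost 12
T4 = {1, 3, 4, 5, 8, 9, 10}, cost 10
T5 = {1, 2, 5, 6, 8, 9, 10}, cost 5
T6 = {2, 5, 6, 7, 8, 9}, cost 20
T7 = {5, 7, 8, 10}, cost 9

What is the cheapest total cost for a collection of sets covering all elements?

16

T1, T4 cover every element at cost 6 + 10 = 16.
Any cover uses at least 2 sets; among all covering selections none totals below 16.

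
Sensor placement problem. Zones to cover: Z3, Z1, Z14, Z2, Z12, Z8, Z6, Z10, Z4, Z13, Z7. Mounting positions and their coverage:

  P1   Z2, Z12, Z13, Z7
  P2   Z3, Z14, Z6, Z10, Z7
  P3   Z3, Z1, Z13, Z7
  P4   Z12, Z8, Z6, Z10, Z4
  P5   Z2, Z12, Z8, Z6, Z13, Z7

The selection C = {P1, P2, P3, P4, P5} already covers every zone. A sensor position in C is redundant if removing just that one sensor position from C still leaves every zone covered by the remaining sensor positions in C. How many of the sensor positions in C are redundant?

2

Drop P1: the rest still cover every zone — redundant.
Drop P2: Z14 uncovered — not redundant.
Drop P3: Z1 uncovered — not redundant.
Drop P4: Z4 uncovered — not redundant.
Drop P5: the rest still cover every zone — redundant.
2 redundant: P1, P5.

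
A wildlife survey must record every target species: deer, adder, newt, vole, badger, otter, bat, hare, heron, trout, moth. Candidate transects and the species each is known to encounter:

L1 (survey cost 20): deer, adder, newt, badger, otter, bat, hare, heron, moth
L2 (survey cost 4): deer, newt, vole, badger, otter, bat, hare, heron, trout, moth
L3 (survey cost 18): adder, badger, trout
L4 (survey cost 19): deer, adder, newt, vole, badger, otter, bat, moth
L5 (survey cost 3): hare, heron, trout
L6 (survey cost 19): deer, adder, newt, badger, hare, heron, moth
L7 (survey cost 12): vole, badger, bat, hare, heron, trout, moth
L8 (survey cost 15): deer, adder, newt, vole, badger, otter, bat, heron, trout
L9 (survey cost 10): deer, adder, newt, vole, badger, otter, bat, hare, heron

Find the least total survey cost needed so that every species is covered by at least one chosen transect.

14

L2, L9 cover every species at survey cost 4 + 10 = 14.
Any cover uses at least 2 transects; among all covering selections none totals below 14.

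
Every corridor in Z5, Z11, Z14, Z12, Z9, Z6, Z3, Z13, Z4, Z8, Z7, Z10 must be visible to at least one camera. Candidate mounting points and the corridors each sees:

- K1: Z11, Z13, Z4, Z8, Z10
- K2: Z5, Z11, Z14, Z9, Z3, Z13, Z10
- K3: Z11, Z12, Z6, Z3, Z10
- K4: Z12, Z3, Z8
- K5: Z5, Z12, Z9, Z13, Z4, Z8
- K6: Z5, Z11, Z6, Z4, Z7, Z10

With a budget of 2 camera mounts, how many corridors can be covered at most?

10

Choosing K2, K5 covers {Z5, Z11, Z14, Z12, Z9, Z3, Z13, Z4, Z8, Z10} — 10 corridors.
No choice of 2 camera mounts does better; here Z6, Z7 are left uncovered.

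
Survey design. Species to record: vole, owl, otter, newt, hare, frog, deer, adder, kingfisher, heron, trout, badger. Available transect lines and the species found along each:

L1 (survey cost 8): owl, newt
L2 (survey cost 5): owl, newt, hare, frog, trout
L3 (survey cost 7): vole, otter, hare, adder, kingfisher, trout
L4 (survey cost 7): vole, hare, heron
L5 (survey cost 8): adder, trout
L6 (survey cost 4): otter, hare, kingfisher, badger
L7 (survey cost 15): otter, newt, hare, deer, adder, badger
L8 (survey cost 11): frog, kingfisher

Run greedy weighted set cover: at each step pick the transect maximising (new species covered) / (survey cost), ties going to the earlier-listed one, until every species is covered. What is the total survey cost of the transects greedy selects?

38

Pick 1: L2 adds 5 new (owl, newt, hare, frog, trout) at survey cost 5 (ratio 5/5).
Pick 2: L6 adds 3 new (otter, kingfisher, badger) at survey cost 4 (ratio 3/4).
Pick 3: L3 adds 2 new (vole, adder) at survey cost 7 (ratio 2/7).
Pick 4: L4 adds 1 new (heron) at survey cost 7 (ratio 1/7).
Pick 5: L7 adds 1 new (deer) at survey cost 15 (ratio 1/15).
Greedy total survey cost: 5 + 4 + 7 + 7 + 15 = 38. (The true optimum is 31, so greedy overshoots here.)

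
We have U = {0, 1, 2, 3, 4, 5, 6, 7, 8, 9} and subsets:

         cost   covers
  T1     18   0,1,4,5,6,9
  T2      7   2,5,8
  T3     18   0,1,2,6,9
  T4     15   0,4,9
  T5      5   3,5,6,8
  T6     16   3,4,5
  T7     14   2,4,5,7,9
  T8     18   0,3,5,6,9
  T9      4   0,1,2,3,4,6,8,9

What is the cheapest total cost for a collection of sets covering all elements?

18

T7, T9 cover every element at cost 14 + 4 = 18.
Any cover uses at least 2 sets; among all covering selections none totals below 18.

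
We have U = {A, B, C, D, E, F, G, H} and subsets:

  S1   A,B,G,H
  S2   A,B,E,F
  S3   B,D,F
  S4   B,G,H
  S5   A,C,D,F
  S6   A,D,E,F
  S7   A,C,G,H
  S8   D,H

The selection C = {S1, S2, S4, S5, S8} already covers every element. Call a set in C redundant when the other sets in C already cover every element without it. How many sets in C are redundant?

3

Drop S1: the rest still cover every element — redundant.
Drop S2: E uncovered — not redundant.
Drop S4: the rest still cover every element — redundant.
Drop S5: C uncovered — not redundant.
Drop S8: the rest still cover every element — redundant.
3 redundant: S1, S4, S8.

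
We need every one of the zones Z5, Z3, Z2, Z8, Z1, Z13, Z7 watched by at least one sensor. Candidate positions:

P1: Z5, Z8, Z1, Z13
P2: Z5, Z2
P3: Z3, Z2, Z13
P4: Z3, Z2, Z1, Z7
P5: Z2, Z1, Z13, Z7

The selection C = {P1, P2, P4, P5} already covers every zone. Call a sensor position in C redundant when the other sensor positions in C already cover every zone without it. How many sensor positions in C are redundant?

2

Drop P1: Z8 uncovered — not redundant.
Drop P2: the rest still cover every zone — redundant.
Drop P4: Z3 uncovered — not redundant.
Drop P5: the rest still cover every zone — redundant.
2 redundant: P2, P5.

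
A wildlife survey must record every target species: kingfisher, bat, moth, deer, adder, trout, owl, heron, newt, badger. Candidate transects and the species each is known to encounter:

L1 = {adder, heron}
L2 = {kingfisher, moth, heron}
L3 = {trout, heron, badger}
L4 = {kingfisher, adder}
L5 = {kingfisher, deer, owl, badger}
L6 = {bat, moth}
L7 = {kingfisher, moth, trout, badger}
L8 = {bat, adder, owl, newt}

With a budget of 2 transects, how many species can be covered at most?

Choosing L7, L8 covers {kingfisher, bat, moth, adder, trout, owl, newt, badger} — 8 species.
No choice of 2 transects does better; here deer, heron are left uncovered.

8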